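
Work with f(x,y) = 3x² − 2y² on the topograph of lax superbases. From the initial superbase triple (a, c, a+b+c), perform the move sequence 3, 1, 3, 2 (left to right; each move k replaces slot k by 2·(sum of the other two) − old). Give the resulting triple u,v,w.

start (3,-2,1) = (f(1,0),f(0,1),f(1,1))
replace slot 3: 2·(3+(-2)) − 1 = 1 → (3,-2,1)
replace slot 1: 2·((-2)+1) − 3 = -5 → (-5,-2,1)
replace slot 3: 2·((-5)+(-2)) − 1 = -15 → (-5,-2,-15)
replace slot 2: 2·((-5)+(-15)) − (-2) = -38 → (-5,-38,-15)

-5,-38,-15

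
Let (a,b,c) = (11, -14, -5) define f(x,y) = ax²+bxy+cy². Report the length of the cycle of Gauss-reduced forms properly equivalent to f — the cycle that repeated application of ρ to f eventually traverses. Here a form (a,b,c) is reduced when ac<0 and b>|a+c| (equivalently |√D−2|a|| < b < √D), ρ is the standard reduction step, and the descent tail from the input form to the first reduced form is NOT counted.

D = 416, ⌊√D⌋ = 20
descent: ρ → (-5,14,11)  [lands on river]
river: ρ → (11,8,-8)
river: ρ → (-8,8,11)
river: ρ → (11,14,-5)
river: ρ → (-5,16,8)
river: ρ → (8,16,-5)
ρ-cycle length = 6 (tail of 1 descent step not counted)

6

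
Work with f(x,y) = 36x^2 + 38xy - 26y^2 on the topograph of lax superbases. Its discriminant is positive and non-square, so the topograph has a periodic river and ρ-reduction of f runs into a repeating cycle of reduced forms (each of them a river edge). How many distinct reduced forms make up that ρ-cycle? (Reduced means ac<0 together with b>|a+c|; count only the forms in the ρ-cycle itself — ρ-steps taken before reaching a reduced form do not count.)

D = 5188, ⌊√D⌋ = 72
river: ρ → (-26,66,8)
river: ρ → (8,62,-42)
river: ρ → (-42,22,28)
river: ρ → (28,34,-36)
river: ρ → (-36,38,26)
river: ρ → (26,66,-8)
river: ρ → (-8,62,42)
river: ρ → (42,22,-28)
river: ρ → (-28,34,36)
river: ρ → (36,38,-26)
ρ-cycle length = 10 (tail of 0 descent steps not counted)

10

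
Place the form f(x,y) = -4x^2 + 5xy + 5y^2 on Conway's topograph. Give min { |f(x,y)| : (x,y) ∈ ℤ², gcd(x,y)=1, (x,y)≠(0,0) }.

river: ρ → (5,5,-4)
river: ρ → (-4,3,6)
river: ρ → (6,9,-1)
river: ρ → (-1,9,6)
river: ρ → (6,3,-4)
river: ρ → (-4,5,5)
closes: descent 0, river 6
min |a| on river = 1

1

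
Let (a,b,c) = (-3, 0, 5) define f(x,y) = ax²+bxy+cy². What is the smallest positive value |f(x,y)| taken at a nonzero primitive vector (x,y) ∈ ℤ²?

descent: ρ → (5,0,-3)
descent: ρ → (-3,6,2)  [lands on river]
river: ρ → (2,6,-3)
closes: descent 2, river 2
min |a| on river = 2

2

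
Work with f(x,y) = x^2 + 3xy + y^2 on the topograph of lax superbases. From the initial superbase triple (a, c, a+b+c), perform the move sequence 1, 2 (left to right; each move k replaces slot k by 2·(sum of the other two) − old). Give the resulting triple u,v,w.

start (1,1,5) = (f(1,0),f(0,1),f(1,1))
replace slot 1: 2·(1+5) − 1 = 11 → (11,1,5)
replace slot 2: 2·(11+5) − 1 = 31 → (11,31,5)

11,31,5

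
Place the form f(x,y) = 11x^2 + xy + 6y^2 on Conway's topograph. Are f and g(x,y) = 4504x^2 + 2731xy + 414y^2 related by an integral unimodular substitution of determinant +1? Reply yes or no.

D₁ = -263, D₂ = -263
f: flip: (11,1,6)→(6,-1,11)
f: reduced (well bottom): (6,-1,11) with a≤c, −a<b≤a
g: flip: (4504,2731,414)→(414,-2731,4504)
g: translate: b→-247 (≡-2731 mod 828), so (414,-2731,4504)→(414,-247,37)
g: flip: (414,-247,37)→(37,247,414)
g: translate: b→25 (≡247 mod 74), so (37,247,414)→(37,25,6)
g: flip: (37,25,6)→(6,-25,37)
g: translate: b→-1 (≡-25 mod 12), so (6,-25,37)→(6,-1,11)
g: reduced (well bottom): (6,-1,11) with a≤c, −a<b≤a
reduced forms (6, -1, 11) vs (6, -1, 11) ⇒ equivalent

yes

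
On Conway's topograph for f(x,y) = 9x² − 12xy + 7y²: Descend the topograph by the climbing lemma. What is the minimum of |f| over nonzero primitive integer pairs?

translate: b→6 (≡-12 mod 18), so (9,-12,7)→(9,6,4)
flip: (9,6,4)→(4,-6,9)
translate: b→2 (≡-6 mod 8), so (4,-6,9)→(4,2,7)
reduced (well bottom): (4,2,7) with a≤c, −a<b≤a
well minimum = a = 4

4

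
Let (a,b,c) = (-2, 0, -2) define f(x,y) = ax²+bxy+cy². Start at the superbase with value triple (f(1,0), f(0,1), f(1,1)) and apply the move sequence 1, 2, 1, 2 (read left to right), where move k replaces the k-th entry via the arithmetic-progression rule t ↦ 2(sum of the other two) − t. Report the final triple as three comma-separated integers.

start (-2,-2,-4) = (f(1,0),f(0,1),f(1,1))
replace slot 1: 2·((-2)+(-4)) − (-2) = -10 → (-10,-2,-4)
replace slot 2: 2·((-10)+(-4)) − (-2) = -26 → (-10,-26,-4)
replace slot 1: 2·((-26)+(-4)) − (-10) = -50 → (-50,-26,-4)
replace slot 2: 2·((-50)+(-4)) − (-26) = -82 → (-50,-82,-4)

-50,-82,-4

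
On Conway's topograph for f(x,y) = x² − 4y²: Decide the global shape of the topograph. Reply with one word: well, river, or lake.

D = b²−4ac = 0² − 4·1·(-4) = 16
D = 4² is a perfect square ⇒ form factors over ℤ ⇒ lakes

lake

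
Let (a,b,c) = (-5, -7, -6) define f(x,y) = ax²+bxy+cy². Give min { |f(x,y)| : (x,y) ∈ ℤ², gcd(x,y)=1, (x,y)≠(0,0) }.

translate: b→-3 (≡7 mod 10), so (5,7,6)→(5,-3,4)
flip: (5,-3,4)→(4,3,5)
reduced (well bottom): (4,3,5) with a≤c, −a<b≤a
well minimum |f| = |-4| = 4 (negative-definite)

4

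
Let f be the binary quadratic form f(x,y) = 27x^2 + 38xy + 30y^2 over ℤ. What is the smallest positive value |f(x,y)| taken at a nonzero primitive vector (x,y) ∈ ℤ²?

translate: b→-16 (≡38 mod 54), so (27,38,30)→(27,-16,19)
flip: (27,-16,19)→(19,16,27)
reduced (well bottom): (19,16,27) with a≤c, −a<b≤a
well minimum = a = 19

19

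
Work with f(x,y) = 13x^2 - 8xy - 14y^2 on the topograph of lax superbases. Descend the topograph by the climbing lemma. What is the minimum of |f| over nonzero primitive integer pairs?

descent: ρ → (-14,8,13)  [lands on river]
river: ρ → (13,18,-9)
river: ρ → (-9,18,13)
river: ρ → (13,8,-14)
river: ρ → (-14,20,7)
river: ρ → (7,22,-11)
river: ρ → (-11,22,7)
river: ρ → (7,20,-14)
closes: descent 1, river 8
min |a| on river = 7

7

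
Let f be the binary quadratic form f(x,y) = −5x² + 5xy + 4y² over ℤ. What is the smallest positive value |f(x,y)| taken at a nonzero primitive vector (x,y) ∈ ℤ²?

river: ρ → (4,3,-6)
river: ρ → (-6,9,1)
river: ρ → (1,9,-6)
river: ρ → (-6,3,4)
river: ρ → (4,5,-5)
river: ρ → (-5,5,4)
closes: descent 0, river 6
min |a| on river = 1

1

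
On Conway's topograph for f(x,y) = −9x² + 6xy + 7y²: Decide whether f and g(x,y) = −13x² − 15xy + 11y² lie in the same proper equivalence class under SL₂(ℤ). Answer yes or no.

D₁ = 288, D₂ = 797
discriminants differ ⇒ not SL₂(ℤ)-equivalent

no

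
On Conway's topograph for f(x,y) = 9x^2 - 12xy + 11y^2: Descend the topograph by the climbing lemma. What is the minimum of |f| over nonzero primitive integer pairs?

translate: b→6 (≡-12 mod 18), so (9,-12,11)→(9,6,8)
flip: (9,6,8)→(8,-6,9)
reduced (well bottom): (8,-6,9) with a≤c, −a<b≤a
well minimum = a = 8

8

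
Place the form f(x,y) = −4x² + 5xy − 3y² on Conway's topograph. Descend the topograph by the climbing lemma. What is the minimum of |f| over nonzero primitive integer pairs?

translate: b→3 (≡-5 mod 8), so (4,-5,3)→(4,3,2)
flip: (4,3,2)→(2,-3,4)
translate: b→1 (≡-3 mod 4), so (2,-3,4)→(2,1,3)
reduced (well bottom): (2,1,3) with a≤c, −a<b≤a
well minimum |f| = |-2| = 2 (negative-definite)

2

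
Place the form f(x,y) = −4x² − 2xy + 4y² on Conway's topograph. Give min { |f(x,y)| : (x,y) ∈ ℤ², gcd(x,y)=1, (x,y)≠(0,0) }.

descent: ρ → (4,2,-4)  [lands on river]
river: ρ → (-4,6,2)
river: ρ → (2,6,-4)
river: ρ → (-4,2,4)
river: ρ → (4,6,-2)
river: ρ → (-2,6,4)
closes: descent 1, river 6
min |a| on river = 2

2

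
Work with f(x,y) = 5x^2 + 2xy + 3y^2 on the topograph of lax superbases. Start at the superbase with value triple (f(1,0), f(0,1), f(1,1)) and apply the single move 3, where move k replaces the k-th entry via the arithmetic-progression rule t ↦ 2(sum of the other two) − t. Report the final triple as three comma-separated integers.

start (5,3,10) = (f(1,0),f(0,1),f(1,1))
replace slot 3: 2·(5+3) − 10 = 6 → (5,3,6)

5,3,6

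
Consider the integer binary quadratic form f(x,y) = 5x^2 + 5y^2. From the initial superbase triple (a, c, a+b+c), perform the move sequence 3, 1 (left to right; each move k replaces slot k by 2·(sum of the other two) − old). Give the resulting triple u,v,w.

start (5,5,10) = (f(1,0),f(0,1),f(1,1))
replace slot 3: 2·(5+5) − 10 = 10 → (5,5,10)
replace slot 1: 2·(5+10) − 5 = 25 → (25,5,10)

25,5,10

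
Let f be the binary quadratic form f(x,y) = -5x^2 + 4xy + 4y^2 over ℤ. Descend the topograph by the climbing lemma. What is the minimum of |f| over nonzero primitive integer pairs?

river: ρ → (4,4,-5)
river: ρ → (-5,6,3)
river: ρ → (3,6,-5)
river: ρ → (-5,4,4)
closes: descent 0, river 4
min |a| on river = 3

3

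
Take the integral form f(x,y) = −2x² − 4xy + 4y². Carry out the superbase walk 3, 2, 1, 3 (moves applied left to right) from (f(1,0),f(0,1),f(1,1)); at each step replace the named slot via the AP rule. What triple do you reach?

start (-2,4,-2) = (f(1,0),f(0,1),f(1,1))
replace slot 3: 2·((-2)+4) − (-2) = 6 → (-2,4,6)
replace slot 2: 2·((-2)+6) − 4 = 4 → (-2,4,6)
replace slot 1: 2·(4+6) − (-2) = 22 → (22,4,6)
replace slot 3: 2·(22+4) − 6 = 46 → (22,4,46)

22,4,46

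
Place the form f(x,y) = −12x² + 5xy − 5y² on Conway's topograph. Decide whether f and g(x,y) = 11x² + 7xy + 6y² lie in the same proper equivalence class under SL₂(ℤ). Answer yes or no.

D₁ = -215, D₂ = -215
f is negative-definite; reduce −f:
−f: flip: (12,-5,5)→(5,5,12)
−f: reduced (well bottom): (5,5,12) with a≤c, −a<b≤a
flip sign back: reduced form of f is (-5,-5,-12)
g: flip: (11,7,6)→(6,-7,11)
g: translate: b→5 (≡-7 mod 12), so (6,-7,11)→(6,5,10)
g: reduced (well bottom): (6,5,10) with a≤c, −a<b≤a
reduced forms (-5, -5, -12) vs (6, 5, 10) ⇒ inequivalent

no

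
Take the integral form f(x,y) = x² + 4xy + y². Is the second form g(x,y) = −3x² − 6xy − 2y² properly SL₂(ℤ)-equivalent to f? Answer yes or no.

D₁ = 12, D₂ = 12
river cycle of f (length 2): (1, 2, -2), (-2, 2, 1)
river cycle of g (length 2): (-2, 2, 1), (1, 2, -2)
cycles coincide ⇒ equivalent

yes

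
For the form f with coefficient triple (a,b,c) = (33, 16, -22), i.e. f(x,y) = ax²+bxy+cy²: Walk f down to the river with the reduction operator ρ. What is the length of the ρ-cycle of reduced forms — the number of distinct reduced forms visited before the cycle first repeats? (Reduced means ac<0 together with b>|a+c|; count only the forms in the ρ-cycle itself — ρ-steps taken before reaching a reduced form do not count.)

D = 3160, ⌊√D⌋ = 56
river: ρ → (-22,28,27)
river: ρ → (27,26,-23)
river: ρ → (-23,20,30)
river: ρ → (30,40,-13)
river: ρ → (-13,38,33)
river: ρ → (33,28,-18)
river: ρ → (-18,44,17)
river: ρ → (17,24,-38)
river: ρ → (-38,52,3)
river: ρ → (3,56,-2)
river: ρ → (-2,56,3)
river: ρ → (3,52,-38)
river: ρ → (-38,24,17)
river: ρ → (17,44,-18)
river: ρ → (-18,28,33)
river: ρ → (33,38,-13)
river: ρ → (-13,40,30)
river: ρ → (30,20,-23)
river: ρ → (-23,26,27)
river: ρ → (27,28,-22)
river: ρ → (-22,16,33)
river: ρ → (33,50,-5)
river: ρ → (-5,50,33)
river: ρ → (33,16,-22)
ρ-cycle length = 24 (tail of 0 descent steps not counted)

24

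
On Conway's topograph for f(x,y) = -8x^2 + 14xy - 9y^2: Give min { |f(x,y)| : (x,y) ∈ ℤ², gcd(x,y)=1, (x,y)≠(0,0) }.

translate: b→2 (≡-14 mod 16), so (8,-14,9)→(8,2,3)
flip: (8,2,3)→(3,-2,8)
reduced (well bottom): (3,-2,8) with a≤c, −a<b≤a
well minimum |f| = |-3| = 3 (negative-definite)

3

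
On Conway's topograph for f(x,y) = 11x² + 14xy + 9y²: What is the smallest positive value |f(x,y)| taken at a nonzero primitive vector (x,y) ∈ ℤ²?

translate: b→-8 (≡14 mod 22), so (11,14,9)→(11,-8,6)
flip: (11,-8,6)→(6,8,11)
translate: b→-4 (≡8 mod 12), so (6,8,11)→(6,-4,9)
reduced (well bottom): (6,-4,9) with a≤c, −a<b≤a
well minimum = a = 6

6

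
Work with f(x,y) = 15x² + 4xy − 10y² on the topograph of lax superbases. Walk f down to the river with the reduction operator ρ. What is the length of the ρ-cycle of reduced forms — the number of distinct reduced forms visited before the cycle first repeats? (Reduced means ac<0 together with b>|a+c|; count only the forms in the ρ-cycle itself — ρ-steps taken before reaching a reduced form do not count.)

D = 616, ⌊√D⌋ = 24
descent: ρ → (-10,16,9)  [lands on river]
river: ρ → (9,20,-6)
river: ρ → (-6,16,15)
river: ρ → (15,14,-7)
river: ρ → (-7,14,15)
river: ρ → (15,16,-6)
river: ρ → (-6,20,9)
river: ρ → (9,16,-10)
river: ρ → (-10,24,1)
river: ρ → (1,24,-10)
ρ-cycle length = 10 (tail of 1 descent step not counted)

10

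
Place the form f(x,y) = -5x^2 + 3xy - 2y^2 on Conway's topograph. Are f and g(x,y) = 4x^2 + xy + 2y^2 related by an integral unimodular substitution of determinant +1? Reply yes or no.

D₁ = -31, D₂ = -31
f is negative-definite; reduce −f:
−f: flip: (5,-3,2)→(2,3,5)
−f: translate: b→-1 (≡3 mod 4), so (2,3,5)→(2,-1,4)
−f: reduced (well bottom): (2,-1,4) with a≤c, −a<b≤a
flip sign back: reduced form of f is (-2,1,-4)
g: flip: (4,1,2)→(2,-1,4)
g: reduced (well bottom): (2,-1,4) with a≤c, −a<b≤a
reduced forms (-2, 1, -4) vs (2, -1, 4) ⇒ inequivalent

no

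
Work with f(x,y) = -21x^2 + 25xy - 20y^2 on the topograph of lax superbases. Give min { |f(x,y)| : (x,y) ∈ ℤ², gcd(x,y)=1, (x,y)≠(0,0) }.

translate: b→17 (≡-25 mod 42), so (21,-25,20)→(21,17,16)
flip: (21,17,16)→(16,-17,21)
translate: b→15 (≡-17 mod 32), so (16,-17,21)→(16,15,20)
reduced (well bottom): (16,15,20) with a≤c, −a<b≤a
well minimum |f| = |-16| = 16 (negative-definite)

16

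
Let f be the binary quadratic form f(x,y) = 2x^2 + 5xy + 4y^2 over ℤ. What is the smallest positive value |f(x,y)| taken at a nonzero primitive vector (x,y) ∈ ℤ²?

translate: b→1 (≡5 mod 4), so (2,5,4)→(2,1,1)
flip: (2,1,1)→(1,-1,2)
translate: b→1 (≡-1 mod 2), so (1,-1,2)→(1,1,2)
reduced (well bottom): (1,1,2) with a≤c, −a<b≤a
well minimum = a = 1

1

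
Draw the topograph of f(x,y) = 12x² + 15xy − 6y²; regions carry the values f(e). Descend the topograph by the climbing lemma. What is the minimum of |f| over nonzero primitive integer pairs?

river: ρ → (-6,21,3)
river: ρ → (3,21,-6)
river: ρ → (-6,15,12)
river: ρ → (12,9,-9)
river: ρ → (-9,9,12)
river: ρ → (12,15,-6)
closes: descent 0, river 6
min |a| on river = 3

3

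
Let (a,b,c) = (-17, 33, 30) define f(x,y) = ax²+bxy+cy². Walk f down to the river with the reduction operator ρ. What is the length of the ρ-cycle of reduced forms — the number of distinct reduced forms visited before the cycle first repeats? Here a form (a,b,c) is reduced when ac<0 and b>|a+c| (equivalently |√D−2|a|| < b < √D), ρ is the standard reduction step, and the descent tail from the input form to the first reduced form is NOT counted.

D = 3129, ⌊√D⌋ = 55
river: ρ → (30,27,-20)
river: ρ → (-20,53,4)
river: ρ → (4,51,-33)
river: ρ → (-33,15,22)
river: ρ → (22,29,-26)
river: ρ → (-26,23,25)
river: ρ → (25,27,-24)
river: ρ → (-24,21,28)
river: ρ → (28,35,-17)
river: ρ → (-17,33,30)
ρ-cycle length = 10 (tail of 0 descent steps not counted)

10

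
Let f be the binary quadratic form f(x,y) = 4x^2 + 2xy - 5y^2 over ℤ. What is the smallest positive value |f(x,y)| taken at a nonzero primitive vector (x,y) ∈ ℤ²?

river: ρ → (-5,8,1)
river: ρ → (1,8,-5)
river: ρ → (-5,2,4)
river: ρ → (4,6,-3)
river: ρ → (-3,6,4)
river: ρ → (4,2,-5)
closes: descent 0, river 6
min |a| on river = 1

1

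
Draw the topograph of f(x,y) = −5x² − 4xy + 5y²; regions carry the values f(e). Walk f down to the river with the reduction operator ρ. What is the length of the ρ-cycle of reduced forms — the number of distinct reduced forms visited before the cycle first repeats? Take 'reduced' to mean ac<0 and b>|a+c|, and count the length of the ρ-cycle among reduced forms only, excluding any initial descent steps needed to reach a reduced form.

D = 116, ⌊√D⌋ = 10
descent: ρ → (5,4,-5)  [lands on river]
river: ρ → (-5,6,4)
river: ρ → (4,10,-1)
river: ρ → (-1,10,4)
river: ρ → (4,6,-5)
river: ρ → (-5,4,5)
river: ρ → (5,6,-4)
river: ρ → (-4,10,1)
river: ρ → (1,10,-4)
river: ρ → (-4,6,5)
ρ-cycle length = 10 (tail of 1 descent step not counted)

10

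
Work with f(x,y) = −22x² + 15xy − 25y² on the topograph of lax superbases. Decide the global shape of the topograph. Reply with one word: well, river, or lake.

D = b²−4ac = 15² − 4·(-22)·(-25) = -1975
D < 0 ⇒ definite ⇒ every region one sign ⇒ single well

well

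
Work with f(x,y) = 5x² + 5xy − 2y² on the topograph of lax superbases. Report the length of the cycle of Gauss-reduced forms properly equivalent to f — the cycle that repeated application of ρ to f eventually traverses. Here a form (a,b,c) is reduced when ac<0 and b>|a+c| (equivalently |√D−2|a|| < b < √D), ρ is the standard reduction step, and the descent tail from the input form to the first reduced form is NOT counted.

D = 65, ⌊√D⌋ = 8
river: ρ → (-2,7,2)
river: ρ → (2,5,-5)
river: ρ → (-5,5,2)
river: ρ → (2,7,-2)
river: ρ → (-2,5,5)
river: ρ → (5,5,-2)
ρ-cycle length = 6 (tail of 0 descent steps not counted)

6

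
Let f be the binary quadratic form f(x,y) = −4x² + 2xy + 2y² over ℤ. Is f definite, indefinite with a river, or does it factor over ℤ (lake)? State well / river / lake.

D = b²−4ac = 2² − 4·(-4)·2 = 36
D = 6² is a perfect square ⇒ form factors over ℤ ⇒ lakes

lake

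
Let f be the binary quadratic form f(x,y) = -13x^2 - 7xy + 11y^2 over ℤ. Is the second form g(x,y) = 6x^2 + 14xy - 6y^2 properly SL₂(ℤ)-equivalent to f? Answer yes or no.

D₁ = 621, D₂ = 340
discriminants differ ⇒ not SL₂(ℤ)-equivalent

no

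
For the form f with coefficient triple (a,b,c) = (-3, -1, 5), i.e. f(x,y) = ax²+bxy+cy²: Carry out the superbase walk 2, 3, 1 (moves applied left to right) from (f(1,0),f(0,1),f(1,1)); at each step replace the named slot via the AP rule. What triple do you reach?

start (-3,5,1) = (f(1,0),f(0,1),f(1,1))
replace slot 2: 2·((-3)+1) − 5 = -9 → (-3,-9,1)
replace slot 3: 2·((-3)+(-9)) − 1 = -25 → (-3,-9,-25)
replace slot 1: 2·((-9)+(-25)) − (-3) = -65 → (-65,-9,-25)

-65,-9,-25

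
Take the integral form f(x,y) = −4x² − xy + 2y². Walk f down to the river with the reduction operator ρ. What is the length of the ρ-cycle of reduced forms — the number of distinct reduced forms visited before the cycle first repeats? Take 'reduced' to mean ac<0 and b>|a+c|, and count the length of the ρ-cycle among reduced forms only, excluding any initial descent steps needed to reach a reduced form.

D = 33, ⌊√D⌋ = 5
descent: ρ → (2,5,-1)  [lands on river]
river: ρ → (-1,5,2)
river: ρ → (2,3,-3)
river: ρ → (-3,3,2)
ρ-cycle length = 4 (tail of 1 descent step not counted)

4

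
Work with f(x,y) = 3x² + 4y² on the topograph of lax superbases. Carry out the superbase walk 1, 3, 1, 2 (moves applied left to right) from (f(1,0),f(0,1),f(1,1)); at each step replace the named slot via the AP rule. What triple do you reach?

start (3,4,7) = (f(1,0),f(0,1),f(1,1))
replace slot 1: 2·(4+7) − 3 = 19 → (19,4,7)
replace slot 3: 2·(19+4) − 7 = 39 → (19,4,39)
replace slot 1: 2·(4+39) − 19 = 67 → (67,4,39)
replace slot 2: 2·(67+39) − 4 = 208 → (67,208,39)

67,208,39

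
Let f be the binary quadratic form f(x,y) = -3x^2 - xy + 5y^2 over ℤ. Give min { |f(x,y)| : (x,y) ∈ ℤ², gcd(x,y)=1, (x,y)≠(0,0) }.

descent: ρ → (5,1,-3)
descent: ρ → (-3,5,3)  [lands on river]
river: ρ → (3,7,-1)
river: ρ → (-1,7,3)
river: ρ → (3,5,-3)
river: ρ → (-3,7,1)
river: ρ → (1,7,-3)
closes: descent 2, river 6
min |a| on river = 1

1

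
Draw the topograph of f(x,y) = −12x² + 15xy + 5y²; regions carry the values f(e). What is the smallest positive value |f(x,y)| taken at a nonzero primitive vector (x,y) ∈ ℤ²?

river: ρ → (5,15,-12)
river: ρ → (-12,9,8)
river: ρ → (8,7,-13)
river: ρ → (-13,19,2)
river: ρ → (2,21,-3)
river: ρ → (-3,21,2)
river: ρ → (2,19,-13)
river: ρ → (-13,7,8)
river: ρ → (8,9,-12)
river: ρ → (-12,15,5)
closes: descent 0, river 10
min |a| on river = 2

2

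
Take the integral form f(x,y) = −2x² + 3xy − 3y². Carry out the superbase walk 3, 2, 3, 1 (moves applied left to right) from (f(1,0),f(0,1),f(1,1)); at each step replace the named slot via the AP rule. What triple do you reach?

start (-2,-3,-2) = (f(1,0),f(0,1),f(1,1))
replace slot 3: 2·((-2)+(-3)) − (-2) = -8 → (-2,-3,-8)
replace slot 2: 2·((-2)+(-8)) − (-3) = -17 → (-2,-17,-8)
replace slot 3: 2·((-2)+(-17)) − (-8) = -30 → (-2,-17,-30)
replace slot 1: 2·((-17)+(-30)) − (-2) = -92 → (-92,-17,-30)

-92,-17,-30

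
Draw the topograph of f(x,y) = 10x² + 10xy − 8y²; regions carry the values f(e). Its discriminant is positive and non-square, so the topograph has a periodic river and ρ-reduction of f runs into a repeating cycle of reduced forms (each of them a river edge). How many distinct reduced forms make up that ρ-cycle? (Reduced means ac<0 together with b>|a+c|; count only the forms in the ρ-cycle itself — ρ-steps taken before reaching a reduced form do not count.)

D = 420, ⌊√D⌋ = 20
river: ρ → (-8,6,12)
river: ρ → (12,18,-2)
river: ρ → (-2,18,12)
river: ρ → (12,6,-8)
river: ρ → (-8,10,10)
river: ρ → (10,10,-8)
ρ-cycle length = 6 (tail of 0 descent steps not counted)

6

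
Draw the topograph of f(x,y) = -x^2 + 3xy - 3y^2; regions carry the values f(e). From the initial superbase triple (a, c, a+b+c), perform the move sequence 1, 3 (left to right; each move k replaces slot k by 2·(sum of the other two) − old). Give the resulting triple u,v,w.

start (-1,-3,-1) = (f(1,0),f(0,1),f(1,1))
replace slot 1: 2·((-3)+(-1)) − (-1) = -7 → (-7,-3,-1)
replace slot 3: 2·((-7)+(-3)) − (-1) = -19 → (-7,-3,-19)

-7,-3,-19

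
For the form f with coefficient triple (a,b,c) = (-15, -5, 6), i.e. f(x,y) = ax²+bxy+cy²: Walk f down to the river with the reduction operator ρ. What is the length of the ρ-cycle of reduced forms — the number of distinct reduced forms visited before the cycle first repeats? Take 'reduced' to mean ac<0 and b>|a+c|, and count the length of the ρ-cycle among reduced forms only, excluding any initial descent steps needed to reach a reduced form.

D = 385, ⌊√D⌋ = 19
descent: ρ → (6,17,-4)  [lands on river]
river: ρ → (-4,15,10)
river: ρ → (10,5,-9)
river: ρ → (-9,13,6)
river: ρ → (6,11,-11)
river: ρ → (-11,11,6)
river: ρ → (6,13,-9)
river: ρ → (-9,5,10)
river: ρ → (10,15,-4)
river: ρ → (-4,17,6)
river: ρ → (6,19,-1)
river: ρ → (-1,19,6)
ρ-cycle length = 12 (tail of 1 descent step not counted)

12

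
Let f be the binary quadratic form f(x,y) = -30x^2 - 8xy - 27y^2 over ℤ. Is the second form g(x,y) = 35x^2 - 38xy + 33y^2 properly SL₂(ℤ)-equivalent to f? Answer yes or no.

D₁ = -3176, D₂ = -3176
f is negative-definite; reduce −f:
−f: flip: (30,8,27)→(27,-8,30)
−f: reduced (well bottom): (27,-8,30) with a≤c, −a<b≤a
flip sign back: reduced form of f is (-27,8,-30)
g: translate: b→32 (≡-38 mod 70), so (35,-38,33)→(35,32,30)
g: flip: (35,32,30)→(30,-32,35)
g: translate: b→28 (≡-32 mod 60), so (30,-32,35)→(30,28,33)
g: reduced (well bottom): (30,28,33) with a≤c, −a<b≤a
reduced forms (-27, 8, -30) vs (30, 28, 33) ⇒ inequivalent

no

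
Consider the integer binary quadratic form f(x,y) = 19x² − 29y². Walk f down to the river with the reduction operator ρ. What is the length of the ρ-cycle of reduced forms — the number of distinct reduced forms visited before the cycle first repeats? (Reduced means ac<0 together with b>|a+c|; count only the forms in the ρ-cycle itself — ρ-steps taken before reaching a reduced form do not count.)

D = 2204, ⌊√D⌋ = 46
descent: ρ → (-29,0,19)
descent: ρ → (19,38,-10)  [lands on river]
river: ρ → (-10,42,11)
river: ρ → (11,46,-2)
river: ρ → (-2,46,11)
river: ρ → (11,42,-10)
river: ρ → (-10,38,19)
ρ-cycle length = 6 (tail of 2 descent steps not counted)

6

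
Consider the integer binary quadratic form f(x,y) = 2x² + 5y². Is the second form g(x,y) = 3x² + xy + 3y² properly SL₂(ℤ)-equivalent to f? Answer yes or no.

D₁ = -40, D₂ = -35
discriminants differ ⇒ not SL₂(ℤ)-equivalent

no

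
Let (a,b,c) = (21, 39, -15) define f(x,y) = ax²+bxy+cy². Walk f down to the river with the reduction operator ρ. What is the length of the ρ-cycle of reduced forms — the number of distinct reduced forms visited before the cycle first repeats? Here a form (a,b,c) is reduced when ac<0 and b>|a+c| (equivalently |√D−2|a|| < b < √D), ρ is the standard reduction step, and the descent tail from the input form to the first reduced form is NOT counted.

D = 2781, ⌊√D⌋ = 52
river: ρ → (-15,51,3)
river: ρ → (3,51,-15)
river: ρ → (-15,39,21)
river: ρ → (21,45,-9)
river: ρ → (-9,45,21)
river: ρ → (21,39,-15)
ρ-cycle length = 6 (tail of 0 descent steps not counted)

6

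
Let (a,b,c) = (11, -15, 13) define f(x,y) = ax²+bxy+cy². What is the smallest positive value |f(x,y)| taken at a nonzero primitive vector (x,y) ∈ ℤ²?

translate: b→7 (≡-15 mod 22), so (11,-15,13)→(11,7,9)
flip: (11,7,9)→(9,-7,11)
reduced (well bottom): (9,-7,11) with a≤c, −a<b≤a
well minimum = a = 9

9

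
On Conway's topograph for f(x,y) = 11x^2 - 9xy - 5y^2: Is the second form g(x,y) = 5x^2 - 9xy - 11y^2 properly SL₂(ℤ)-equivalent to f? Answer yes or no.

D₁ = 301, D₂ = 301
river cycle of f (length 10): (-5, 9, 11), (11, 13, -3), (-3, 17, 1), (1, 17, -3), (-3, 13, 11), (11, 9, -5), (-5, 11, 9), (9, 7, -7), (-7, 7, 9), (9, 11, -5)
river cycle of g (length 10): (-11, 9, 5), (5, 11, -9), (-9, 7, 7), (7, 7, -9), (-9, 11, 5), (5, 9, -11), (-11, 13, 3), (3, 17, -1), (-1, 17, 3), (3, 13, -11)
cycles differ ⇒ inequivalent

no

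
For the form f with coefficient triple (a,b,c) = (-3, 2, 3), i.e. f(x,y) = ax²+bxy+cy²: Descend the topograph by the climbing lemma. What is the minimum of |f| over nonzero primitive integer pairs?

river: ρ → (3,4,-2)
river: ρ → (-2,4,3)
river: ρ → (3,2,-3)
river: ρ → (-3,4,2)
river: ρ → (2,4,-3)
river: ρ → (-3,2,3)
closes: descent 0, river 6
min |a| on river = 2

2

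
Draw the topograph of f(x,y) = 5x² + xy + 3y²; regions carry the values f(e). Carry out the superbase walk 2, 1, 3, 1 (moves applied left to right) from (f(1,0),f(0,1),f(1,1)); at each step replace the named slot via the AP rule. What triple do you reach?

start (5,3,9) = (f(1,0),f(0,1),f(1,1))
replace slot 2: 2·(5+9) − 3 = 25 → (5,25,9)
replace slot 1: 2·(25+9) − 5 = 63 → (63,25,9)
replace slot 3: 2·(63+25) − 9 = 167 → (63,25,167)
replace slot 1: 2·(25+167) − 63 = 321 → (321,25,167)

321,25,167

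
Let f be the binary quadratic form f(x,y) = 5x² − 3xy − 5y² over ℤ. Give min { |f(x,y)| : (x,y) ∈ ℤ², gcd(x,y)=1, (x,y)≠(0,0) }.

descent: ρ → (-5,3,5)  [lands on river]
river: ρ → (5,7,-3)
river: ρ → (-3,5,7)
river: ρ → (7,9,-1)
river: ρ → (-1,9,7)
river: ρ → (7,5,-3)
river: ρ → (-3,7,5)
river: ρ → (5,3,-5)
river: ρ → (-5,7,3)
river: ρ → (3,5,-7)
river: ρ → (-7,9,1)
river: ρ → (1,9,-7)
river: ρ → (-7,5,3)
river: ρ → (3,7,-5)
closes: descent 1, river 14
min |a| on river = 1

1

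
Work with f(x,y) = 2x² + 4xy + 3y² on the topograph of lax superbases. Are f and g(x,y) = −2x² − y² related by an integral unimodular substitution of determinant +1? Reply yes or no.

D₁ = -8, D₂ = -8
f: translate: b→0 (≡4 mod 4), so (2,4,3)→(2,0,1)
f: flip: (2,0,1)→(1,0,2)
f: reduced (well bottom): (1,0,2) with a≤c, −a<b≤a
g is negative-definite; reduce −g:
−g: flip: (2,0,1)→(1,0,2)
−g: reduced (well bottom): (1,0,2) with a≤c, −a<b≤a
flip sign back: reduced form of g is (-1,0,-2)
reduced forms (1, 0, 2) vs (-1, 0, -2) ⇒ inequivalent

no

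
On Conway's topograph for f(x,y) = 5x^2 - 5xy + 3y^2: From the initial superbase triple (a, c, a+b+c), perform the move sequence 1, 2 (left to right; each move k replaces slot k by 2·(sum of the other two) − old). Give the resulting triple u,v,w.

start (5,3,3) = (f(1,0),f(0,1),f(1,1))
replace slot 1: 2·(3+3) − 5 = 7 → (7,3,3)
replace slot 2: 2·(7+3) − 3 = 17 → (7,17,3)

7,17,3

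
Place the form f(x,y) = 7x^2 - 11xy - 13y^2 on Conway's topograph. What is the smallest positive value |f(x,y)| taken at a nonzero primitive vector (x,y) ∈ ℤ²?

descent: ρ → (-13,11,7)  [lands on river]
river: ρ → (7,17,-7)
river: ρ → (-7,11,13)
river: ρ → (13,15,-5)
river: ρ → (-5,15,13)
river: ρ → (13,11,-7)
river: ρ → (-7,17,7)
river: ρ → (7,11,-13)
river: ρ → (-13,15,5)
river: ρ → (5,15,-13)
closes: descent 1, river 10
min |a| on river = 5

5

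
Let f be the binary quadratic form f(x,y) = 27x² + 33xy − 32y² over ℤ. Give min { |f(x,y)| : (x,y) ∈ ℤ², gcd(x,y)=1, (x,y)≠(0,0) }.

river: ρ → (-32,31,28)
river: ρ → (28,25,-35)
river: ρ → (-35,45,18)
river: ρ → (18,63,-8)
river: ρ → (-8,65,10)
river: ρ → (10,55,-38)
river: ρ → (-38,21,27)
river: ρ → (27,33,-32)
closes: descent 0, river 8
min |a| on river = 8

8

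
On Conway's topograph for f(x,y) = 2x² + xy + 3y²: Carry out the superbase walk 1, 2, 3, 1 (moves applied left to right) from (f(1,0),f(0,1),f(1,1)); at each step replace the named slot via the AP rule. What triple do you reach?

start (2,3,6) = (f(1,0),f(0,1),f(1,1))
replace slot 1: 2·(3+6) − 2 = 16 → (16,3,6)
replace slot 2: 2·(16+6) − 3 = 41 → (16,41,6)
replace slot 3: 2·(16+41) − 6 = 108 → (16,41,108)
replace slot 1: 2·(41+108) − 16 = 282 → (282,41,108)

282,41,108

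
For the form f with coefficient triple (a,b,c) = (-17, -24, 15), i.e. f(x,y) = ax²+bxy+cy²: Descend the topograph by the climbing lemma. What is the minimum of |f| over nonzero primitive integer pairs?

descent: ρ → (15,24,-17)  [lands on river]
river: ρ → (-17,10,22)
river: ρ → (22,34,-5)
river: ρ → (-5,36,15)
closes: descent 1, river 4
min |a| on river = 5

5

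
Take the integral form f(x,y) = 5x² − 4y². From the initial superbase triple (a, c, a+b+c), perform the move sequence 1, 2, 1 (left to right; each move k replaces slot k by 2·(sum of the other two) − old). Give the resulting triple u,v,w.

start (5,-4,1) = (f(1,0),f(0,1),f(1,1))
replace slot 1: 2·((-4)+1) − 5 = -11 → (-11,-4,1)
replace slot 2: 2·((-11)+1) − (-4) = -16 → (-11,-16,1)
replace slot 1: 2·((-16)+1) − (-11) = -19 → (-19,-16,1)

-19,-16,1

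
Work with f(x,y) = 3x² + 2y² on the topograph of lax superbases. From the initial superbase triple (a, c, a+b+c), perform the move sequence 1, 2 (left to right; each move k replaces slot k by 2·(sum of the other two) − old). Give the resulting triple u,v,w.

start (3,2,5) = (f(1,0),f(0,1),f(1,1))
replace slot 1: 2·(2+5) − 3 = 11 → (11,2,5)
replace slot 2: 2·(11+5) − 2 = 30 → (11,30,5)

11,30,5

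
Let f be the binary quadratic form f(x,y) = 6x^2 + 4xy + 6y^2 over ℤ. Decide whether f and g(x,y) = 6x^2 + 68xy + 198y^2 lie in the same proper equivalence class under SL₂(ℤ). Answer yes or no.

D₁ = -128, D₂ = -128
f: reduced (well bottom): (6,4,6) with a≤c, −a<b≤a
g: translate: b→-4 (≡68 mod 12), so (6,68,198)→(6,-4,6)
g: flip: (6,-4,6)→(6,4,6)
g: reduced (well bottom): (6,4,6) with a≤c, −a<b≤a
reduced forms (6, 4, 6) vs (6, 4, 6) ⇒ equivalent

yes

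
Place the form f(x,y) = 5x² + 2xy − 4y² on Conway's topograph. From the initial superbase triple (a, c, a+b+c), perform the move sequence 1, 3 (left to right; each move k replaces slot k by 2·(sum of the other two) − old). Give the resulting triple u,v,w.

start (5,-4,3) = (f(1,0),f(0,1),f(1,1))
replace slot 1: 2·((-4)+3) − 5 = -7 → (-7,-4,3)
replace slot 3: 2·((-7)+(-4)) − 3 = -25 → (-7,-4,-25)

-7,-4,-25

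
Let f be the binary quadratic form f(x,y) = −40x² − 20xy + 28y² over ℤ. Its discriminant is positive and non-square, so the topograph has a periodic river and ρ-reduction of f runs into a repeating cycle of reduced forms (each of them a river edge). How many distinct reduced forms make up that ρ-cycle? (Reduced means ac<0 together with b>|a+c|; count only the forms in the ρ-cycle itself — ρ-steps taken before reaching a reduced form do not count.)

D = 4880, ⌊√D⌋ = 69
descent: ρ → (28,20,-40)  [lands on river]
river: ρ → (-40,60,8)
river: ρ → (8,68,-8)
river: ρ → (-8,60,40)
river: ρ → (40,20,-28)
river: ρ → (-28,36,32)
river: ρ → (32,28,-32)
river: ρ → (-32,36,28)
ρ-cycle length = 8 (tail of 1 descent step not counted)

8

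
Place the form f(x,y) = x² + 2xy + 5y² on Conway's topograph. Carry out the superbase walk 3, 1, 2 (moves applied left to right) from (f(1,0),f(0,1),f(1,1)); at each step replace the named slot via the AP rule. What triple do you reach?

start (1,5,8) = (f(1,0),f(0,1),f(1,1))
replace slot 3: 2·(1+5) − 8 = 4 → (1,5,4)
replace slot 1: 2·(5+4) − 1 = 17 → (17,5,4)
replace slot 2: 2·(17+4) − 5 = 37 → (17,37,4)

17,37,4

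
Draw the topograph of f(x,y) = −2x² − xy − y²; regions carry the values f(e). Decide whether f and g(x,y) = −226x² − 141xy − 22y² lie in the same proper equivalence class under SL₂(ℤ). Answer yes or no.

D₁ = -7, D₂ = -7
f is negative-definite; reduce −f:
−f: flip: (2,1,1)→(1,-1,2)
−f: translate: b→1 (≡-1 mod 2), so (1,-1,2)→(1,1,2)
−f: reduced (well bottom): (1,1,2) with a≤c, −a<b≤a
flip sign back: reduced form of f is (-1,-1,-2)
g is negative-definite; reduce −g:
−g: flip: (226,141,22)→(22,-141,226)
−g: translate: b→-9 (≡-141 mod 44), so (22,-141,226)→(22,-9,1)
−g: flip: (22,-9,1)→(1,9,22)
−g: translate: b→1 (≡9 mod 2), so (1,9,22)→(1,1,2)
−g: reduced (well bottom): (1,1,2) with a≤c, −a<b≤a
flip sign back: reduced form of g is (-1,-1,-2)
reduced forms (-1, -1, -2) vs (-1, -1, -2) ⇒ equivalent

yes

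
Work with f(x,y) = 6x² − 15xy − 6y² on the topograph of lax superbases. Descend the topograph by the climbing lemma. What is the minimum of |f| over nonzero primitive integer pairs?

descent: ρ → (-6,15,6)  [lands on river]
river: ρ → (6,9,-12)
river: ρ → (-12,15,3)
river: ρ → (3,15,-12)
river: ρ → (-12,9,6)
river: ρ → (6,15,-6)
river: ρ → (-6,9,12)
river: ρ → (12,15,-3)
river: ρ → (-3,15,12)
river: ρ → (12,9,-6)
closes: descent 1, river 10
min |a| on river = 3

3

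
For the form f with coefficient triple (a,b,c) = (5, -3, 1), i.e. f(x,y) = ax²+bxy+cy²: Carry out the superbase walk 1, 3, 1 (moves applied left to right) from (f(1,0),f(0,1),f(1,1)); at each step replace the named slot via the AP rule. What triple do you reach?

start (5,1,3) = (f(1,0),f(0,1),f(1,1))
replace slot 1: 2·(1+3) − 5 = 3 → (3,1,3)
replace slot 3: 2·(3+1) − 3 = 5 → (3,1,5)
replace slot 1: 2·(1+5) − 3 = 9 → (9,1,5)

9,1,5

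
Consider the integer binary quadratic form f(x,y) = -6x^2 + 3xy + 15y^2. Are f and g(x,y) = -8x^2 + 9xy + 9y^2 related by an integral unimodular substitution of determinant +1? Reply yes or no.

D₁ = 369, D₂ = 369
river cycle of f (length 10): (-6, 15, 6), (6, 9, -12), (-12, 15, 3), (3, 15, -12), (-12, 9, 6), (6, 15, -6), (-6, 9, 12), (12, 15, -3), (-3, 15, 12), (12, 9, -6)
river cycle of g (length 16): (9, 9, -8), (-8, 7, 10), (10, 13, -5), (-5, 17, 4), (4, 15, -9), (-9, 3, 10), (10, 17, -2), (-2, 19, 1), (1, 19, -2), (-2, 17, 10), … (6 more)
cycles differ ⇒ inequivalent

no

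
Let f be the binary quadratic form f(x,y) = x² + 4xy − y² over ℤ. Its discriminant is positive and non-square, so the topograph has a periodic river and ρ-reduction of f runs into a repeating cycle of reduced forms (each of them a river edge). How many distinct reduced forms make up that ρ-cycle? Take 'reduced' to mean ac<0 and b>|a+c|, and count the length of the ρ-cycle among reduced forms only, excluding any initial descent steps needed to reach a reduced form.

D = 20, ⌊√D⌋ = 4
river: ρ → (-1,4,1)
river: ρ → (1,4,-1)
ρ-cycle length = 2 (tail of 0 descent steps not counted)

2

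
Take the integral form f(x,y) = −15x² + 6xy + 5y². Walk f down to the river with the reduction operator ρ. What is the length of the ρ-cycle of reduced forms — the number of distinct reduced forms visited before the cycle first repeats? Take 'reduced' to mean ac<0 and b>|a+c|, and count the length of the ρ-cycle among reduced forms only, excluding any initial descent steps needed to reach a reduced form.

D = 336, ⌊√D⌋ = 18
descent: ρ → (5,14,-7)  [lands on river]
river: ρ → (-7,14,5)
river: ρ → (5,16,-4)
river: ρ → (-4,16,5)
ρ-cycle length = 4 (tail of 1 descent step not counted)

4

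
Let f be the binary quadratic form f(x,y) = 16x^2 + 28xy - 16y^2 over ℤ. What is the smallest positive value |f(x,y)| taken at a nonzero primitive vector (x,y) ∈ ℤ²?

river: ρ → (-16,36,8)
river: ρ → (8,28,-32)
river: ρ → (-32,36,4)
river: ρ → (4,36,-32)
river: ρ → (-32,28,8)
river: ρ → (8,36,-16)
river: ρ → (-16,28,16)
river: ρ → (16,36,-8)
river: ρ → (-8,28,32)
river: ρ → (32,36,-4)
river: ρ → (-4,36,32)
river: ρ → (32,28,-8)
river: ρ → (-8,36,16)
river: ρ → (16,28,-16)
closes: descent 0, river 14
min |a| on river = 4

4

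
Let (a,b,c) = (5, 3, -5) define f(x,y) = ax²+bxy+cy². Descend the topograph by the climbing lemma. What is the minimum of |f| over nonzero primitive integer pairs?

river: ρ → (-5,7,3)
river: ρ → (3,5,-7)
river: ρ → (-7,9,1)
river: ρ → (1,9,-7)
river: ρ → (-7,5,3)
river: ρ → (3,7,-5)
river: ρ → (-5,3,5)
river: ρ → (5,7,-3)
river: ρ → (-3,5,7)
river: ρ → (7,9,-1)
river: ρ → (-1,9,7)
river: ρ → (7,5,-3)
river: ρ → (-3,7,5)
river: ρ → (5,3,-5)
closes: descent 0, river 14
min |a| on river = 1

1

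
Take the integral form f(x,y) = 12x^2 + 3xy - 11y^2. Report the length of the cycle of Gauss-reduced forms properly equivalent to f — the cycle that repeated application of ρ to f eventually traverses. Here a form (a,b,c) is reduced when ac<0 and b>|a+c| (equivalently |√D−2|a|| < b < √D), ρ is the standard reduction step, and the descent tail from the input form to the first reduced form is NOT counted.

D = 537, ⌊√D⌋ = 23
river: ρ → (-11,19,4)
river: ρ → (4,21,-6)
river: ρ → (-6,15,13)
river: ρ → (13,11,-8)
river: ρ → (-8,21,3)
river: ρ → (3,21,-8)
river: ρ → (-8,11,13)
river: ρ → (13,15,-6)
river: ρ → (-6,21,4)
river: ρ → (4,19,-11)
river: ρ → (-11,3,12)
river: ρ → (12,21,-2)
river: ρ → (-2,23,1)
river: ρ → (1,23,-2)
river: ρ → (-2,21,12)
river: ρ → (12,3,-11)
ρ-cycle length = 16 (tail of 0 descent steps not counted)

16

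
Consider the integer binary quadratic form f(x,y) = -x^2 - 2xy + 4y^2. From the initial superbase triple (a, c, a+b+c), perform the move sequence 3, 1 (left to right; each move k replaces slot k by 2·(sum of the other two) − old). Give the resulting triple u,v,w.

start (-1,4,1) = (f(1,0),f(0,1),f(1,1))
replace slot 3: 2·((-1)+4) − 1 = 5 → (-1,4,5)
replace slot 1: 2·(4+5) − (-1) = 19 → (19,4,5)

19,4,5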